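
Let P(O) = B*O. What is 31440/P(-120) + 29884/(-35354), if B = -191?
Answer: 1777452/3376307 ≈ 0.52645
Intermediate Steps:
P(O) = -191*O
31440/P(-120) + 29884/(-35354) = 31440/((-191*(-120))) + 29884/(-35354) = 31440/22920 + 29884*(-1/35354) = 31440*(1/22920) - 14942/17677 = 262/191 - 14942/17677 = 1777452/3376307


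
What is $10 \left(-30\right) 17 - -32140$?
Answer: $27040$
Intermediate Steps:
$10 \left(-30\right) 17 - -32140 = \left(-300\right) 17 + 32140 = -5100 + 32140 = 27040$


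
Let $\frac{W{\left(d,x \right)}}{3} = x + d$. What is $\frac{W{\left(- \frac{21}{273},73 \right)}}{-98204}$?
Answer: $- \frac{711}{319163} \approx -0.0022277$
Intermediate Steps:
$W{\left(d,x \right)} = 3 d + 3 x$ ($W{\left(d,x \right)} = 3 \left(x + d\right) = 3 \left(d + x\right) = 3 d + 3 x$)
$\frac{W{\left(- \frac{21}{273},73 \right)}}{-98204} = \frac{3 \left(- \frac{21}{273}\right) + 3 \cdot 73}{-98204} = \left(3 \left(\left(-21\right) \frac{1}{273}\right) + 219\right) \left(- \frac{1}{98204}\right) = \left(3 \left(- \frac{1}{13}\right) + 219\right) \left(- \frac{1}{98204}\right) = \left(- \frac{3}{13} + 219\right) \left(- \frac{1}{98204}\right) = \frac{2844}{13} \left(- \frac{1}{98204}\right) = - \frac{711}{319163}$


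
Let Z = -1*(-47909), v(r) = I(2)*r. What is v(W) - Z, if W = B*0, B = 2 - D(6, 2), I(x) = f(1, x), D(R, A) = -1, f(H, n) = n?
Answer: -47909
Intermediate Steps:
I(x) = x
B = 3 (B = 2 - 1*(-1) = 2 + 1 = 3)
W = 0 (W = 3*0 = 0)
v(r) = 2*r
Z = 47909
v(W) - Z = 2*0 - 1*47909 = 0 - 47909 = -47909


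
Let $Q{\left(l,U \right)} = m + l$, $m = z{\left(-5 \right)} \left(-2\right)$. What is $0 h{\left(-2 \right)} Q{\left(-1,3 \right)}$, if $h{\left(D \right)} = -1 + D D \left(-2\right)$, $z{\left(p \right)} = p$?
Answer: $0$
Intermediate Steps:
$m = 10$ ($m = \left(-5\right) \left(-2\right) = 10$)
$h{\left(D \right)} = -1 - 2 D^{2}$ ($h{\left(D \right)} = -1 + D^{2} \left(-2\right) = -1 - 2 D^{2}$)
$Q{\left(l,U \right)} = 10 + l$
$0 h{\left(-2 \right)} Q{\left(-1,3 \right)} = 0 \left(-1 - 2 \left(-2\right)^{2}\right) \left(10 - 1\right) = 0 \left(-1 - 8\right) 9 = 0 \left(-9\right) 9 = 0 \cdot 9 = 0$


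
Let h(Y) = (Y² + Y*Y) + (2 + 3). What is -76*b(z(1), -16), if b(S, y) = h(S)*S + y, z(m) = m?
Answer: 684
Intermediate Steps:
h(Y) = 5 + 2*Y² (h(Y) = (Y² + Y²) + 5 = 2*Y² + 5 = 5 + 2*Y²)
b(S, y) = y + S*(5 + 2*S²) (b(S, y) = (5 + 2*S²)*S + y = S*(5 + 2*S²) + y = y + S*(5 + 2*S²))
-76*b(z(1), -16) = -76*(-16 + 1*(5 + 2*1²)) = -76*(-16 + 1*(5 + 2*1)) = -76*(-16 + 1*(5 + 2)) = -76*(-16 + 1*7) = -76*(-16 + 7) = -76*(-9) = 684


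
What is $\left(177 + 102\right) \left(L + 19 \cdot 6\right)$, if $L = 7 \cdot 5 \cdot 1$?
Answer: $41571$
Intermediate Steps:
$L = 35$ ($L = 35 \cdot 1 = 35$)
$\left(177 + 102\right) \left(L + 19 \cdot 6\right) = \left(177 + 102\right) \left(35 + 19 \cdot 6\right) = 279 \left(35 + 114\right) = 279 \cdot 149 = 41571$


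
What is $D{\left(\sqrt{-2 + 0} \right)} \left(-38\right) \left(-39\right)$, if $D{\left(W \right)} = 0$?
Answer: $0$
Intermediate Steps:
$D{\left(\sqrt{-2 + 0} \right)} \left(-38\right) \left(-39\right) = 0 \left(-38\right) \left(-39\right) = 0 \left(-39\right) = 0$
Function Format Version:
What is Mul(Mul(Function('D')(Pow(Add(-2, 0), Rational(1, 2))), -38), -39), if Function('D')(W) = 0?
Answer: 0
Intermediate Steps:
Mul(Mul(Function('D')(Pow(Add(-2, 0), Rational(1, 2))), -38), -39) = Mul(Mul(0, -38), -39) = Mul(0, -39) = 0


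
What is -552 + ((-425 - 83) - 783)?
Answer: -1843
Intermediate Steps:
-552 + ((-425 - 83) - 783) = -552 + (-508 - 783) = -552 - 1291 = -1843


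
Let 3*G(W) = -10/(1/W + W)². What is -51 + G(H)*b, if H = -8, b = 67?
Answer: -137861/2535 ≈ -54.383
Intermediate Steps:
G(W) = -10/(3*(W + 1/W)²) (G(W) = (-10/(1/W + W)²)/3 = (-10/(W + 1/W)²)/3 = -10/(3*(W + 1/W)²))
-51 + G(H)*b = -51 - 10/3*(-8)²/(1 + (-8)²)²*67 = -51 - 10/3*64/(1 + 64)²*67 = -51 - 10/3*64/65²*67 = -51 - 10/3*64*1/4225*67 = -51 - 128/2535*67 = -51 - 8576/2535 = -137861/2535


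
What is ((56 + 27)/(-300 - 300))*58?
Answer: -2407/300 ≈ -8.0233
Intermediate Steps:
((56 + 27)/(-300 - 300))*58 = (83/(-600))*58 = (83*(-1/600))*58 = -83/600*58 = -2407/300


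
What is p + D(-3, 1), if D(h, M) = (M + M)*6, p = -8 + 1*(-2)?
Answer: 2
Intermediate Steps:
p = -10 (p = -8 - 2 = -10)
D(h, M) = 12*M (D(h, M) = (2*M)*6 = 12*M)
p + D(-3, 1) = -10 + 12*1 = -10 + 12 = 2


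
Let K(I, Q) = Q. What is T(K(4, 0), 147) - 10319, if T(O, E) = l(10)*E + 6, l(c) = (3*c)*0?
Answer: -10313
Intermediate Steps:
l(c) = 0
T(O, E) = 6 (T(O, E) = 0*E + 6 = 0 + 6 = 6)
T(K(4, 0), 147) - 10319 = 6 - 10319 = -10313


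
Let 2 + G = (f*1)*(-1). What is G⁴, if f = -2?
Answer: 0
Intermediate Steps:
G = 0 (G = -2 - 2*1*(-1) = -2 - 2*(-1) = -2 + 2 = 0)
G⁴ = 0⁴ = 0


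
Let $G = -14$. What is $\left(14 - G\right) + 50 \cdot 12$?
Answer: $628$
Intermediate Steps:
$\left(14 - G\right) + 50 \cdot 12 = \left(14 - -14\right) + 50 \cdot 12 = \left(14 + 14\right) + 600 = 28 + 600 = 628$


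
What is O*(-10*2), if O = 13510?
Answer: -270200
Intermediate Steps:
O*(-10*2) = 13510*(-10*2) = 13510*(-20) = -270200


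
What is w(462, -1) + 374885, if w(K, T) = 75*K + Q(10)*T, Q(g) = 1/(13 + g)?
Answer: 9419304/23 ≈ 4.0954e+5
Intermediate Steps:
w(K, T) = 75*K + T/23 (w(K, T) = 75*K + T/(13 + 10) = 75*K + T/23)
w(462, -1) + 374885 = (75*462 + (1/23)*(-1)) + 374885 = (34650 - 1/23) + 374885 = 796949/23 + 374885 = 9419304/23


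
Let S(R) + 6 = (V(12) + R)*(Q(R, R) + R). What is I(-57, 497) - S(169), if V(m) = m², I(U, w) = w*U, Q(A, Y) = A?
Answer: -134117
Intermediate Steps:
I(U, w) = U*w
S(R) = -6 + 2*R*(144 + R) (S(R) = -6 + (12² + R)*(R + R) = -6 + (144 + R)*(2*R) = -6 + 2*R*(144 + R))
I(-57, 497) - S(169) = -57*497 - (-6 + 2*169² + 288*169) = -28329 - (-6 + 2*28561 + 48672) = -28329 - (-6 + 57122 + 48672) = -28329 - 1*105788 = -28329 - 105788 = -134117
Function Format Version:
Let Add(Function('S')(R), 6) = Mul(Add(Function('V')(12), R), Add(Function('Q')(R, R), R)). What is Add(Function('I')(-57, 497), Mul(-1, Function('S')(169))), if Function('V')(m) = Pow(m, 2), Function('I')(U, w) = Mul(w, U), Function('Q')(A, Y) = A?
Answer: -134117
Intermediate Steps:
Function('I')(U, w) = Mul(U, w)
Function('S')(R) = Add(-6, Mul(2, R, Add(144, R))) (Function('S')(R) = Add(-6, Mul(Add(Pow(12, 2), R), Add(R, R))) = Add(-6, Mul(Add(144, R), Mul(2, R))) = Add(-6, Mul(2, R, Add(144, R))))
Add(Function('I')(-57, 497), Mul(-1, Function('S')(169))) = Add(Mul(-57, 497), Mul(-1, Add(-6, Mul(2, Pow(169, 2)), Mul(288, 169)))) = Add(-28329, Mul(-1, Add(-6, Mul(2, 28561), 48672))) = Add(-28329, Mul(-1, Add(-6, 57122, 48672))) = Add(-28329, Mul(-1, 105788)) = Add(-28329, -105788) = -134117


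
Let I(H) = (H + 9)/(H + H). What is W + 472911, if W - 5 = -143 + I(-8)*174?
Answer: 3782097/8 ≈ 4.7276e+5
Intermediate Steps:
I(H) = (9 + H)/(2*H) (I(H) = (9 + H)/((2*H)) = (9 + H)*(1/(2*H)) = (9 + H)/(2*H))
W = -1191/8 (W = 5 + (-143 + ((½)*(9 - 8)/(-8))*174) = 5 + (-143 + ((½)*(-⅛)*1)*174) = 5 + (-143 - 1/16*174) = 5 + (-143 - 87/8) = 5 - 1231/8 = -1191/8 ≈ -148.88)
W + 472911 = -1191/8 + 472911 = 3782097/8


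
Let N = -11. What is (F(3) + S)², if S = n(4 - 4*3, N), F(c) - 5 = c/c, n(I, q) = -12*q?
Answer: 19044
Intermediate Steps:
F(c) = 6 (F(c) = 5 + c/c = 5 + 1 = 6)
S = 132 (S = -12*(-11) = 132)
(F(3) + S)² = (6 + 132)² = 138² = 19044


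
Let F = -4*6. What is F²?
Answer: 576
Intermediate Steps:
F = -24
F² = (-24)² = 576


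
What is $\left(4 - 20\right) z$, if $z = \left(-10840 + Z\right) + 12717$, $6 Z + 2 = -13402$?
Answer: $5712$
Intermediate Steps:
$Z = -2234$ ($Z = - \frac{1}{3} + \frac{1}{6} \left(-13402\right) = - \frac{1}{3} - \frac{6701}{3} = -2234$)
$z = -357$ ($z = \left(-10840 - 2234\right) + 12717 = -13074 + 12717 = -357$)
$\left(4 - 20\right) z = \left(4 - 20\right) \left(-357\right) = \left(-16\right) \left(-357\right) = 5712$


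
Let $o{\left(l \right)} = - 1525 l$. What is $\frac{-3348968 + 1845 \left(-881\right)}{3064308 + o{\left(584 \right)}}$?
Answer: $- \frac{4974413}{2173708} \approx -2.2884$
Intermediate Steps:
$\frac{-3348968 + 1845 \left(-881\right)}{3064308 + o{\left(584 \right)}} = \frac{-3348968 + 1845 \left(-881\right)}{3064308 - 890600} = \frac{-3348968 - 1625445}{3064308 - 890600} = - \frac{4974413}{2173708}$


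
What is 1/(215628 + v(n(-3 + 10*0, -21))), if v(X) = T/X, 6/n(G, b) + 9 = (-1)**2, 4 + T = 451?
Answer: 1/215032 ≈ 4.6505e-6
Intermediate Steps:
T = 447 (T = -4 + 451 = 447)
n(G, b) = -3/4 (n(G, b) = 6/(-9 + (-1)**2) = 6/(-9 + 1) = 6/(-8) = 6*(-1/8) = -3/4)
v(X) = 447/X
1/(215628 + v(n(-3 + 10*0, -21))) = 1/(215628 + 447/(-3/4)) = 1/(215628 + 447*(-4/3)) = 1/(215628 - 596) = 1/215032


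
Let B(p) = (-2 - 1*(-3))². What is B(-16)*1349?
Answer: 1349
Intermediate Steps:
B(p) = 1 (B(p) = (-2 + 3)² = 1² = 1)
B(-16)*1349 = 1*1349 = 1349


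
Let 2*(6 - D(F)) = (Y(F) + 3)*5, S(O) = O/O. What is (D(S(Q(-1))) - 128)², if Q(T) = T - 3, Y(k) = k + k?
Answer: 72361/4 ≈ 18090.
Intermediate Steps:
Y(k) = 2*k
Q(T) = -3 + T
S(O) = 1
D(F) = -3/2 - 5*F (D(F) = 6 - (2*F + 3)*5/2 = 6 - (3 + 2*F)*5/2 = 6 - (15 + 10*F)/2 = 6 + (-15/2 - 5*F) = -3/2 - 5*F)
(D(S(Q(-1))) - 128)² = ((-3/2 - 5*1) - 128)² = ((-3/2 - 5) - 128)² = (-13/2 - 128)² = (-269/2)² = 72361/4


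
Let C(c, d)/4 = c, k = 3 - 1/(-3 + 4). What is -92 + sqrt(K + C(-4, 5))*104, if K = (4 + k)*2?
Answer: -92 + 208*I ≈ -92.0 + 208.0*I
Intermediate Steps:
k = 2 (k = 3 - 1/1 = 3 - 1*1 = 3 - 1 = 2)
C(c, d) = 4*c
K = 12 (K = (4 + 2)*2 = 6*2 = 12)
-92 + sqrt(K + C(-4, 5))*104 = -92 + sqrt(12 + 4*(-4))*104 = -92 + sqrt(12 - 16)*104 = -92 + sqrt(-4)*104 = -92 + (2*I)*104 = -92 + 208*I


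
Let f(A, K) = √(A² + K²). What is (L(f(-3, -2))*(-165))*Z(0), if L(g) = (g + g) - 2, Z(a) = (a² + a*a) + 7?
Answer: 2310 - 2310*√13 ≈ -6018.8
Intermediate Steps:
Z(a) = 7 + 2*a² (Z(a) = (a² + a²) + 7 = 2*a² + 7 = 7 + 2*a²)
L(g) = -2 + 2*g (L(g) = 2*g - 2 = -2 + 2*g)
(L(f(-3, -2))*(-165))*Z(0) = ((-2 + 2*√((-3)² + (-2)²))*(-165))*(7 + 2*0²) = ((-2 + 2*√(9 + 4))*(-165))*(7 + 2*0) = ((-2 + 2*√13)*(-165))*(7 + 0) = (330 - 330*√13)*7 = 2310 - 2310*√13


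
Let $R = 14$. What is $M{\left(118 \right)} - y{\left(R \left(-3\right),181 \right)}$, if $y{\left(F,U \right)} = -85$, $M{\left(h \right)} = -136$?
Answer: $-51$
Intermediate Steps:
$M{\left(118 \right)} - y{\left(R \left(-3\right),181 \right)} = -136 - -85 = -136 + 85 = -51$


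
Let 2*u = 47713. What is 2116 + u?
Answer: 51945/2 ≈ 25973.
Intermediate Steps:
u = 47713/2 (u = (1/2)*47713 = 47713/2 ≈ 23857.)
2116 + u = 2116 + 47713/2 = 51945/2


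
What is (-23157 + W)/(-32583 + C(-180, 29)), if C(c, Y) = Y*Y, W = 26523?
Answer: -1683/15871 ≈ -0.10604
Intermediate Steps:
C(c, Y) = Y**2
(-23157 + W)/(-32583 + C(-180, 29)) = (-23157 + 26523)/(-32583 + 29**2) = 3366/(-32583 + 841) = 3366/(-31742) = 3366*(-1/31742) = -1683/15871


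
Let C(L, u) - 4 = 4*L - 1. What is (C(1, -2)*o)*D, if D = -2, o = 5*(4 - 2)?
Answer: -140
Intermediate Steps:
C(L, u) = 3 + 4*L (C(L, u) = 4 + (4*L - 1) = 4 + (-1 + 4*L) = 3 + 4*L)
o = 10 (o = 5*2 = 10)
(C(1, -2)*o)*D = ((3 + 4*1)*10)*(-2) = ((3 + 4)*10)*(-2) = (7*10)*(-2) = 70*(-2) = -140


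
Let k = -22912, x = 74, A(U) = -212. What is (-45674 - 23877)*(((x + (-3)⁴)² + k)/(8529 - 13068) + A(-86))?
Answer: 22334703977/1513 ≈ 1.4762e+7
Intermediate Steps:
(-45674 - 23877)*(((x + (-3)⁴)² + k)/(8529 - 13068) + A(-86)) = (-45674 - 23877)*(((74 + (-3)⁴)² - 22912)/(8529 - 13068) - 212) = -69551*(((74 + 81)² - 22912)/(-4539) - 212) = -69551*((155² - 22912)*(-1/4539) - 212) = -69551*((24025 - 22912)*(-1/4539) - 212) = -69551*(1113*(-1/4539) - 212) = -69551*(-371/1513 - 212) = -69551*(-321127/1513) = 22334703977/1513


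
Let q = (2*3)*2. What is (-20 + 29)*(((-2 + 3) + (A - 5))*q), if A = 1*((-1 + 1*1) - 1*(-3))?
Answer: -108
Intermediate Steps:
q = 12 (q = 6*2 = 12)
A = 3 (A = 1*((-1 + 1) + 3) = 1*(0 + 3) = 1*3 = 3)
(-20 + 29)*(((-2 + 3) + (A - 5))*q) = (-20 + 29)*(((-2 + 3) + (3 - 5))*12) = 9*((1 - 2)*12) = 9*(-1*12) = 9*(-12) = -108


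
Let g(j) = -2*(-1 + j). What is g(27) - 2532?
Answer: -2584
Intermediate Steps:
g(j) = 2 - 2*j
g(27) - 2532 = (2 - 2*27) - 2532 = (2 - 54) - 2532 = -52 - 2532 = -2584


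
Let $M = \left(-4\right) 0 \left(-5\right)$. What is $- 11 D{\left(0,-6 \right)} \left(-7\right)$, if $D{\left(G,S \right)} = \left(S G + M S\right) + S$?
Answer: $-462$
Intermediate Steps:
$M = 0$ ($M = 0 \left(-5\right) = 0$)
$D{\left(G,S \right)} = S + G S$ ($D{\left(G,S \right)} = \left(S G + 0 S\right) + S = \left(G S + 0\right) + S = G S + S = S + G S$)
$- 11 D{\left(0,-6 \right)} \left(-7\right) = - 11 \left(- 6 \left(1 + 0\right)\right) \left(-7\right) = - 11 \left(\left(-6\right) 1\right) \left(-7\right) = \left(-11\right) \left(-6\right) \left(-7\right) = 66 \left(-7\right) = -462$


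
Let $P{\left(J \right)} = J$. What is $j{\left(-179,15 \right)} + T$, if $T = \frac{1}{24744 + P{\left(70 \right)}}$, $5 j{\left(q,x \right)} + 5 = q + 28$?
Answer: $- \frac{3870979}{124070} \approx -31.2$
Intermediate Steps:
$j{\left(q,x \right)} = \frac{23}{5} + \frac{q}{5}$ ($j{\left(q,x \right)} = -1 + \frac{q + 28}{5} = -1 + \frac{28 + q}{5} = -1 + \left(\frac{28}{5} + \frac{q}{5}\right) = \frac{23}{5} + \frac{q}{5}$)
$T = \frac{1}{24814}$ ($T = \frac{1}{24744 + 70} = \frac{1}{24814} \approx 4.03 \cdot 10^{-5}$)
$j{\left(-179,15 \right)} + T = \left(\frac{23}{5} + \frac{1}{5} \left(-179\right)\right) + \frac{1}{24814} = \left(\frac{23}{5} - \frac{179}{5}\right) + \frac{1}{24814} = - \frac{156}{5} + \frac{1}{24814} = - \frac{3870979}{124070}$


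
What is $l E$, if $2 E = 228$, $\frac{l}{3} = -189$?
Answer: $-64638$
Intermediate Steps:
$l = -567$ ($l = 3 \left(-189\right) = -567$)
$E = 114$ ($E = \frac{1}{2} \cdot 228 = 114$)
$l E = \left(-567\right) 114 = -64638$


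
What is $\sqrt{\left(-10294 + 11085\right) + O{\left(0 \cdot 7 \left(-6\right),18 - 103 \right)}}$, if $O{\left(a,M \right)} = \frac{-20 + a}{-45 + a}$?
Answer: $\frac{\sqrt{7123}}{3} \approx 28.133$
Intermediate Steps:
$O{\left(a,M \right)} = \frac{-20 + a}{-45 + a}$
$\sqrt{\left(-10294 + 11085\right) + O{\left(0 \cdot 7 \left(-6\right),18 - 103 \right)}} = \sqrt{\left(-10294 + 11085\right) + \frac{-20 + 0 \cdot 7 \left(-6\right)}{-45 + 0 \cdot 7 \left(-6\right)}} = \sqrt{791 + \frac{-20 + 0 \left(-6\right)}{-45 + 0 \left(-6\right)}} = \sqrt{791 + \frac{-20 + 0}{-45 + 0}} = \sqrt{791 + \frac{1}{-45} \left(-20\right)} = \sqrt{791 - - \frac{4}{9}} = \sqrt{791 + \frac{4}{9}} = \sqrt{\frac{7123}{9}} = \frac{\sqrt{7123}}{3}$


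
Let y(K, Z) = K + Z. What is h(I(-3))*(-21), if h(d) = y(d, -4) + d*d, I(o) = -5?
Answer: -336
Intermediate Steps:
h(d) = -4 + d + d² (h(d) = (d - 4) + d*d = (-4 + d) + d² = -4 + d + d²)
h(I(-3))*(-21) = (-4 - 5 + (-5)²)*(-21) = (-4 - 5 + 25)*(-21) = 16*(-21) = -336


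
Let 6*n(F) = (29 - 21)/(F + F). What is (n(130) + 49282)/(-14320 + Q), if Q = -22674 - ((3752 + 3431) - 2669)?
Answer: -9609991/8094060 ≈ -1.1873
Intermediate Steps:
Q = -27188 (Q = -22674 - (7183 - 2669) = -22674 - 1*4514 = -22674 - 4514 = -27188)
n(F) = 2/(3*F) (n(F) = ((29 - 21)/(F + F))/6 = (8/((2*F)))/6 = (8*(1/(2*F)))/6 = (4/F)/6 = 2/(3*F))
(n(130) + 49282)/(-14320 + Q) = ((2/3)/130 + 49282)/(-14320 - 27188) = ((2/3)*(1/130) + 49282)/(-41508) = (1/195 + 49282)*(-1/41508) = (9609991/195)*(-1/41508) = -9609991/8094060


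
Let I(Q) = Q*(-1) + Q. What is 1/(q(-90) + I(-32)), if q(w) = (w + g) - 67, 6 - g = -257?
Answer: 1/106 ≈ 0.0094340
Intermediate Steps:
g = 263 (g = 6 - 1*(-257) = 6 + 257 = 263)
I(Q) = 0 (I(Q) = -Q + Q = 0)
q(w) = 196 + w (q(w) = (w + 263) - 67 = (263 + w) - 67 = 196 + w)
1/(q(-90) + I(-32)) = 1/((196 - 90) + 0) = 1/(106 + 0) = 1/106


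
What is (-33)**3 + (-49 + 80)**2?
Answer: -34976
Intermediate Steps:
(-33)**3 + (-49 + 80)**2 = -35937 + 31**2 = -35937 + 961 = -34976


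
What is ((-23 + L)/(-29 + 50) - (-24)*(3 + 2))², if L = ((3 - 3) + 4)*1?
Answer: 6255001/441 ≈ 14184.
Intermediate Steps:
L = 4 (L = (0 + 4)*1 = 4*1 = 4)
((-23 + L)/(-29 + 50) - (-24)*(3 + 2))² = ((-23 + 4)/(-29 + 50) - (-24)*(3 + 2))² = (-19/21 - (-24)*5)² = (-19*1/21 - 24*(-5))² = (-19/21 + 120)² = (2501/21)² = 6255001/441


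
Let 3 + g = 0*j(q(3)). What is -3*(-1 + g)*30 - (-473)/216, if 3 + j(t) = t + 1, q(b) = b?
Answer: 78233/216 ≈ 362.19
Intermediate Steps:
j(t) = -2 + t (j(t) = -3 + (t + 1) = -3 + (1 + t) = -2 + t)
g = -3 (g = -3 + 0*(-2 + 3) = -3 + 0*1 = -3 + 0 = -3)
-3*(-1 + g)*30 - (-473)/216 = -3*(-1 - 3)*30 - (-473)/216 = -3*(-4)*30 - (-473)/216 = 12*30 - 1*(-473/216) = 360 + 473/216 = 78233/216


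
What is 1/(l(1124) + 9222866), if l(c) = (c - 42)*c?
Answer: 1/10439034 ≈ 9.5794e-8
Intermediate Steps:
l(c) = c*(-42 + c) (l(c) = (-42 + c)*c = c*(-42 + c))
1/(l(1124) + 9222866) = 1/(1124*(-42 + 1124) + 9222866) = 1/(1124*1082 + 9222866) = 1/(1216168 + 9222866) = 1/10439034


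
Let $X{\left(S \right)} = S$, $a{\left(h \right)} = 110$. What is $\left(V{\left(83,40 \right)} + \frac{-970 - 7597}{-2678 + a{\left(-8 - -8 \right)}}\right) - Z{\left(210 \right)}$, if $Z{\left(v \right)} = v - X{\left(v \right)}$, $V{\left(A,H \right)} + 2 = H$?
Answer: $\frac{106151}{2568} \approx 41.336$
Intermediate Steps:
$V{\left(A,H \right)} = -2 + H$
$Z{\left(v \right)} = 0$ ($Z{\left(v \right)} = v - v = 0$)
$\left(V{\left(83,40 \right)} + \frac{-970 - 7597}{-2678 + a{\left(-8 - -8 \right)}}\right) - Z{\left(210 \right)} = \left(\left(-2 + 40\right) + \frac{-970 - 7597}{-2678 + 110}\right) - 0 = \left(38 - \frac{8567}{-2568}\right) + 0 = \left(38 - - \frac{8567}{2568}\right) + 0 = \left(38 + \frac{8567}{2568}\right) + 0 = \frac{106151}{2568} + 0 = \frac{106151}{2568}$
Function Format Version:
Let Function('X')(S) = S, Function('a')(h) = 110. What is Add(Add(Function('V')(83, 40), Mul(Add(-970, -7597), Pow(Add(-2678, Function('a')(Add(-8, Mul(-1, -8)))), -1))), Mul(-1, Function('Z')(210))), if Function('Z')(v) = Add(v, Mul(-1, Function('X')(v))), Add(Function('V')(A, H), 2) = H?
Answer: Rational(106151, 2568) ≈ 41.336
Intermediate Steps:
Function('V')(A, H) = Add(-2, H)
Function('Z')(v) = 0 (Function('Z')(v) = Add(v, Mul(-1, v)) = 0)
Add(Add(Function('V')(83, 40), Mul(Add(-970, -7597), Pow(Add(-2678, Function('a')(Add(-8, Mul(-1, -8)))), -1))), Mul(-1, Function('Z')(210))) = Add(Add(Add(-2, 40), Mul(Add(-970, -7597), Pow(Add(-2678, 110), -1))), Mul(-1, 0)) = Add(Add(38, Mul(-8567, Pow(-2568, -1))), 0) = Add(Add(38, Mul(-8567, Rational(-1, 2568))), 0) = Add(Add(38, Rational(8567, 2568)), 0) = Add(Rational(106151, 2568), 0) = Rational(106151, 2568)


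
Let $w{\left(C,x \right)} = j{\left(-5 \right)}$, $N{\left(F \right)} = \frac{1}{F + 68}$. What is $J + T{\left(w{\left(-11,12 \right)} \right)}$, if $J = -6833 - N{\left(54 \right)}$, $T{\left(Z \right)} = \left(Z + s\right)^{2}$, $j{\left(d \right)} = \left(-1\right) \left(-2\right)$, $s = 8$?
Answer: $- \frac{821427}{122} \approx -6733.0$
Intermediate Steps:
$N{\left(F \right)} = \frac{1}{68 + F}$
$j{\left(d \right)} = 2$
$w{\left(C,x \right)} = 2$
$T{\left(Z \right)} = \left(8 + Z\right)^{2}$ ($T{\left(Z \right)} = \left(Z + 8\right)^{2} = \left(8 + Z\right)^{2}$)
$J = - \frac{833627}{122}$ ($J = -6833 - \frac{1}{68 + 54} = -6833 - \frac{1}{122} = - \frac{833627}{122} \approx -6833.0$)
$J + T{\left(w{\left(-11,12 \right)} \right)} = - \frac{833627}{122} + \left(8 + 2\right)^{2} = - \frac{833627}{122} + 10^{2} = - \frac{833627}{122} + 100 = - \frac{821427}{122}$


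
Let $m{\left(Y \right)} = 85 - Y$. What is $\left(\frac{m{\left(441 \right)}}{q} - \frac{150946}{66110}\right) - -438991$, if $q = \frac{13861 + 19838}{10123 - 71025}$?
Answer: $\frac{489715175863528}{1113920445} \approx 4.3963 \cdot 10^{5}$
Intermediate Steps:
$q = - \frac{33699}{60902}$ ($q = \frac{33699}{-60902} = 33699 \left(- \frac{1}{60902}\right) = - \frac{33699}{60902} \approx -0.55333$)
$\left(\frac{m{\left(441 \right)}}{q} - \frac{150946}{66110}\right) - -438991 = \left(\frac{85 - 441}{- \frac{33699}{60902}} - \frac{150946}{66110}\right) - -438991 = \left(\left(85 - 441\right) \left(- \frac{60902}{33699}\right) - \frac{75473}{33055}\right) + 438991 = \left(\left(-356\right) \left(- \frac{60902}{33699}\right) - \frac{75473}{33055}\right) + 438991 = \left(\frac{21681112}{33699} - \frac{75473}{33055}\right) + 438991 = \frac{714125792533}{1113920445} + 438991 = \frac{489715175863528}{1113920445}$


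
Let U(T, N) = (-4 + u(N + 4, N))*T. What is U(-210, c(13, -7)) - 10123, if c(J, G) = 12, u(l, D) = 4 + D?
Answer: -12643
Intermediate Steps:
U(T, N) = N*T (U(T, N) = (-4 + (4 + N))*T = N*T)
U(-210, c(13, -7)) - 10123 = 12*(-210) - 10123 = -2520 - 10123 = -12643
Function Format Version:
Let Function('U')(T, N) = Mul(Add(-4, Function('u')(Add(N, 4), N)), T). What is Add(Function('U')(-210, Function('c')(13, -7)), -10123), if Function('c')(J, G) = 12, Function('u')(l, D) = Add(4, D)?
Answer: -12643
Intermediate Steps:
Function('U')(T, N) = Mul(N, T) (Function('U')(T, N) = Mul(Add(-4, Add(4, N)), T) = Mul(N, T))
Add(Function('U')(-210, Function('c')(13, -7)), -10123) = Add(Mul(12, -210), -10123) = Add(-2520, -10123) = -12643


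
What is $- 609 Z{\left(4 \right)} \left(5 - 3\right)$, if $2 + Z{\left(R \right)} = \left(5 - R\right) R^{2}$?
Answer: $-17052$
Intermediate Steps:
$Z{\left(R \right)} = -2 + R^{2} \left(5 - R\right)$ ($Z{\left(R \right)} = -2 + \left(5 - R\right) R^{2} = -2 + R^{2} \left(5 - R\right)$)
$- 609 Z{\left(4 \right)} \left(5 - 3\right) = - 609 \left(-2 - 4^{3} + 5 \cdot 4^{2}\right) \left(5 - 3\right) = - 609 \left(-2 - 64 + 5 \cdot 16\right) 2 = - 609 \left(-2 - 64 + 80\right) 2 = - 609 \cdot 14 \cdot 2 = \left(-609\right) 28 = -17052$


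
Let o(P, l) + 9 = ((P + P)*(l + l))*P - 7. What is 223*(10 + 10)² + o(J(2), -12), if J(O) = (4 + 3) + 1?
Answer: 86112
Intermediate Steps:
J(O) = 8 (J(O) = 7 + 1 = 8)
o(P, l) = -16 + 4*l*P² (o(P, l) = -9 + (((P + P)*(l + l))*P - 7) = -9 + (((2*P)*(2*l))*P - 7) = -9 + ((4*P*l)*P - 7) = -9 + (4*l*P² - 7) = -9 + (-7 + 4*l*P²) = -16 + 4*l*P²)
223*(10 + 10)² + o(J(2), -12) = 223*(10 + 10)² + (-16 + 4*(-12)*8²) = 223*20² + (-16 + 4*(-12)*64) = 223*400 + (-16 - 3072) = 89200 - 3088 = 86112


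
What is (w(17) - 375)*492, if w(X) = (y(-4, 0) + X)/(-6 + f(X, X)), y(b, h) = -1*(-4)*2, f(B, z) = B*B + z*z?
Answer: -26380425/143 ≈ -1.8448e+5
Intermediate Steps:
f(B, z) = B² + z²
y(b, h) = 8 (y(b, h) = 4*2 = 8)
w(X) = (8 + X)/(-6 + 2*X²) (w(X) = (8 + X)/(-6 + (X² + X²)) = (8 + X)/(-6 + 2*X²))
(w(17) - 375)*492 = ((8 + 17)/(2*(-3 + 17²)) - 375)*492 = ((½)*25/(-3 + 289) - 375)*492 = ((½)*25/286 - 375)*492 = ((½)*(1/286)*25 - 375)*492 = (25/572 - 375)*492 = -214475/572*492 = -26380425/143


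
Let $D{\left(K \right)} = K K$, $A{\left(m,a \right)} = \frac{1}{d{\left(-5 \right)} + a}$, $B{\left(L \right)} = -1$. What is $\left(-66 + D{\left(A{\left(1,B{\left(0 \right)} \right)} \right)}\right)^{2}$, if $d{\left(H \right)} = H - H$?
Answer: $4225$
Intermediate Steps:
$d{\left(H \right)} = 0$
$A{\left(m,a \right)} = \frac{1}{a}$ ($A{\left(m,a \right)} = \frac{1}{0 + a} = \frac{1}{a}$)
$D{\left(K \right)} = K^{2}$
$\left(-66 + D{\left(A{\left(1,B{\left(0 \right)} \right)} \right)}\right)^{2} = \left(-66 + \left(\frac{1}{-1}\right)^{2}\right)^{2} = \left(-66 + \left(-1\right)^{2}\right)^{2} = \left(-66 + 1\right)^{2} = \left(-65\right)^{2} = 4225$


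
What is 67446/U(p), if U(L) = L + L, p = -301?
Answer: -33723/301 ≈ -112.04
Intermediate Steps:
U(L) = 2*L
67446/U(p) = 67446/((2*(-301))) = 67446/(-602) = 67446*(-1/602) = -33723/301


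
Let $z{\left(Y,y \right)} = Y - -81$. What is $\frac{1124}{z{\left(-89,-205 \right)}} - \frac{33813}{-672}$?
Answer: $- \frac{20201}{224} \approx -90.183$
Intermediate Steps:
$z{\left(Y,y \right)} = 81 + Y$ ($z{\left(Y,y \right)} = Y + 81 = 81 + Y$)
$\frac{1124}{z{\left(-89,-205 \right)}} - \frac{33813}{-672} = \frac{1124}{81 - 89} - \frac{33813}{-672} = \frac{1124}{-8} - - \frac{11271}{224} = 1124 \left(- \frac{1}{8}\right) + \frac{11271}{224} = - \frac{281}{2} + \frac{11271}{224} = - \frac{20201}{224}$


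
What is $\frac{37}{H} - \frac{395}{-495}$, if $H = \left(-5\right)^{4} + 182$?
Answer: $\frac{22472}{26631} \approx 0.84383$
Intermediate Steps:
$H = 807$ ($H = 625 + 182 = 807$)
$\frac{37}{H} - \frac{395}{-495} = \frac{37}{807} - \frac{395}{-495} = 37 \cdot \frac{1}{807} - - \frac{79}{99} = \frac{37}{807} + \frac{79}{99} = \frac{22472}{26631}$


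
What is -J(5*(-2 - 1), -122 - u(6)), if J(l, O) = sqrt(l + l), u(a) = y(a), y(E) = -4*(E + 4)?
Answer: -I*sqrt(30) ≈ -5.4772*I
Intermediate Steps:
y(E) = -16 - 4*E (y(E) = -4*(4 + E) = -16 - 4*E)
u(a) = -16 - 4*a
J(l, O) = sqrt(2)*sqrt(l) (J(l, O) = sqrt(2*l) = sqrt(2)*sqrt(l))
-J(5*(-2 - 1), -122 - u(6)) = -sqrt(2)*sqrt(5*(-2 - 1)) = -sqrt(2)*sqrt(5*(-3)) = -sqrt(2)*sqrt(-15) = -sqrt(2)*I*sqrt(15) = -I*sqrt(30)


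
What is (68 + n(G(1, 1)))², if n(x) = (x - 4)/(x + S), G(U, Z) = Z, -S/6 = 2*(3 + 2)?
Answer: 16120225/3481 ≈ 4630.9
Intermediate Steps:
S = -60 (S = -12*(3 + 2) = -12*5 = -6*10 = -60)
n(x) = (-4 + x)/(-60 + x) (n(x) = (x - 4)/(x - 60) = (-4 + x)/(-60 + x))
(68 + n(G(1, 1)))² = (68 + (-4 + 1)/(-60 + 1))² = (68 - 3/(-59))² = (68 - 1/59*(-3))² = (68 + 3/59)² = (4015/59)² = 16120225/3481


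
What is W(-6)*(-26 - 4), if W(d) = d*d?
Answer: -1080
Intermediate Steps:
W(d) = d**2
W(-6)*(-26 - 4) = (-6)**2*(-26 - 4) = 36*(-30) = -1080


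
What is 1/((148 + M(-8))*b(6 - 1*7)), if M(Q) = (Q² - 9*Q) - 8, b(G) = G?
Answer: -1/276 ≈ -0.0036232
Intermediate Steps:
M(Q) = -8 + Q² - 9*Q
1/((148 + M(-8))*b(6 - 1*7)) = 1/((148 + (-8 + (-8)² - 9*(-8)))*(6 - 1*7)) = 1/((148 + (-8 + 64 + 72))*(6 - 7)) = 1/((148 + 128)*(-1)) = 1/(276*(-1)) = 1/(-276) = -1/276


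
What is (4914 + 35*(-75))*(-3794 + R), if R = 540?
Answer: -7448406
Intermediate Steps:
(4914 + 35*(-75))*(-3794 + R) = (4914 + 35*(-75))*(-3794 + 540) = (4914 - 2625)*(-3254) = 2289*(-3254) = -7448406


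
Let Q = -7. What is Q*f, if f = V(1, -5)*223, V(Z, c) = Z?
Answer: -1561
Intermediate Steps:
f = 223 (f = 1*223 = 223)
Q*f = -7*223 = -1561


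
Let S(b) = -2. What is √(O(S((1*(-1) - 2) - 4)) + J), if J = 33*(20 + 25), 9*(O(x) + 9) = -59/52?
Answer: √8979217/78 ≈ 38.417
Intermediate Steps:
O(x) = -4271/468 (O(x) = -9 + (-59/52)/9 = -9 + (-59*1/52)/9 = -9 + (⅑)*(-59/52) = -9 - 59/468 = -4271/468)
J = 1485 (J = 33*45 = 1485)
√(O(S((1*(-1) - 2) - 4)) + J) = √(-4271/468 + 1485) = √(690709/468) = √8979217/78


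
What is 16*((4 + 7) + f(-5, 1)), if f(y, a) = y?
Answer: 96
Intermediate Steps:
16*((4 + 7) + f(-5, 1)) = 16*((4 + 7) - 5) = 16*(11 - 5) = 16*6 = 96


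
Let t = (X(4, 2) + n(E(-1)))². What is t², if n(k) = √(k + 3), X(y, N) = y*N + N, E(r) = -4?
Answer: (10 + I)⁴ ≈ 9401.0 + 3960.0*I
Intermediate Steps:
X(y, N) = N + N*y (X(y, N) = N*y + N = N + N*y)
n(k) = √(3 + k)
t = (10 + I)² (t = (2*(1 + 4) + √(3 - 4))² = (2*5 + √(-1))² = (10 + I)² ≈ 99.0 + 20.0*I)
t² = ((10 + I)²)² = (10 + I)⁴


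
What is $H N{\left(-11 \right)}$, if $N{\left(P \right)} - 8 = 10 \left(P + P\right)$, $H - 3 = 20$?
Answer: $-4876$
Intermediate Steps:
$H = 23$ ($H = 3 + 20 = 23$)
$N{\left(P \right)} = 8 + 20 P$ ($N{\left(P \right)} = 8 + 10 \left(P + P\right) = 8 + 10 \cdot 2 P = 8 + 20 P$)
$H N{\left(-11 \right)} = 23 \left(8 + 20 \left(-11\right)\right) = 23 \left(8 - 220\right) = 23 \left(-212\right) = -4876$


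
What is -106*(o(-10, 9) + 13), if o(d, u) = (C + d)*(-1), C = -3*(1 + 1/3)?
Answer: -2862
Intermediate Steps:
C = -4 (C = -3*(1 + ⅓) = -3*4/3 = -4)
o(d, u) = 4 - d (o(d, u) = (-4 + d)*(-1) = 4 - d)
-106*(o(-10, 9) + 13) = -106*((4 - 1*(-10)) + 13) = -106*((4 + 10) + 13) = -106*(14 + 13) = -106*27 = -2862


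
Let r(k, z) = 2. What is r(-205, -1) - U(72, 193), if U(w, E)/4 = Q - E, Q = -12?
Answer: 822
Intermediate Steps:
U(w, E) = -48 - 4*E (U(w, E) = 4*(-12 - E) = -48 - 4*E)
r(-205, -1) - U(72, 193) = 2 - (-48 - 4*193) = 2 - (-48 - 772) = 2 - 1*(-820) = 2 + 820 = 822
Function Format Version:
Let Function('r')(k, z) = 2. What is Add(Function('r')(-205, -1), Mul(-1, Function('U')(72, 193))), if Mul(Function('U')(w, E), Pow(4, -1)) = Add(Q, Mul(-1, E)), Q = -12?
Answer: 822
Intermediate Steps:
Function('U')(w, E) = Add(-48, Mul(-4, E)) (Function('U')(w, E) = Mul(4, Add(-12, Mul(-1, E))) = Add(-48, Mul(-4, E)))
Add(Function('r')(-205, -1), Mul(-1, Function('U')(72, 193))) = Add(2, Mul(-1, Add(-48, Mul(-4, 193)))) = Add(2, Mul(-1, Add(-48, -772))) = Add(2, Mul(-1, -820)) = Add(2, 820) = 822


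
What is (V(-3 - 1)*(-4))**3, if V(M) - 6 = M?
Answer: -512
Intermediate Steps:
V(M) = 6 + M
(V(-3 - 1)*(-4))**3 = ((6 + (-3 - 1))*(-4))**3 = ((6 - 4)*(-4))**3 = (2*(-4))**3 = (-8)**3 = -512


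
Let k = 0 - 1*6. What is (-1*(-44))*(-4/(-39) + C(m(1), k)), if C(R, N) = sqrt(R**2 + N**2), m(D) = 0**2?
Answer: 10472/39 ≈ 268.51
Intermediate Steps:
k = -6 (k = 0 - 6 = -6)
m(D) = 0
C(R, N) = sqrt(N**2 + R**2)
(-1*(-44))*(-4/(-39) + C(m(1), k)) = (-1*(-44))*(-4/(-39) + sqrt((-6)**2 + 0**2)) = 44*(-4*(-1/39) + sqrt(36 + 0)) = 44*(4/39 + sqrt(36)) = 44*(4/39 + 6) = 44*(238/39) = 10472/39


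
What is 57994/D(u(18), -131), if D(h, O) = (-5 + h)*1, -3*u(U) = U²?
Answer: -57994/113 ≈ -513.22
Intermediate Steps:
u(U) = -U²/3
D(h, O) = -5 + h
57994/D(u(18), -131) = 57994/(-5 - ⅓*18²) = 57994/(-5 - ⅓*324) = 57994/(-5 - 108) = 57994/(-113) = 57994*(-1/113) = -57994/113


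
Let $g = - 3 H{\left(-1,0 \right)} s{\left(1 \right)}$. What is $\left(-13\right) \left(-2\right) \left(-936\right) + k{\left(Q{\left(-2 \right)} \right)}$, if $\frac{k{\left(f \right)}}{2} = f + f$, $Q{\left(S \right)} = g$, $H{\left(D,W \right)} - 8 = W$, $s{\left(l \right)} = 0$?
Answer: $-24336$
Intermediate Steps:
$H{\left(D,W \right)} = 8 + W$
$g = 0$ ($g = - 3 \left(8 + 0\right) 0 = \left(-3\right) 8 \cdot 0 = \left(-24\right) 0 = 0$)
$Q{\left(S \right)} = 0$
$k{\left(f \right)} = 4 f$ ($k{\left(f \right)} = 2 \left(f + f\right) = 2 \cdot 2 f = 4 f$)
$\left(-13\right) \left(-2\right) \left(-936\right) + k{\left(Q{\left(-2 \right)} \right)} = \left(-13\right) \left(-2\right) \left(-936\right) + 4 \cdot 0 = 26 \left(-936\right) + 0 = -24336 + 0 = -24336$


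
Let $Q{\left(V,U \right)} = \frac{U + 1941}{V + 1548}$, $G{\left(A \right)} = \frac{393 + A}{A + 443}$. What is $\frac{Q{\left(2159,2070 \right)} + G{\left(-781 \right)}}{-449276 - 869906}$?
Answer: $- \frac{1397017}{826445096906} \approx -1.6904 \cdot 10^{-6}$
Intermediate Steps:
$G{\left(A \right)} = \frac{393 + A}{443 + A}$
$Q{\left(V,U \right)} = \frac{1941 + U}{1548 + V}$
$\frac{Q{\left(2159,2070 \right)} + G{\left(-781 \right)}}{-449276 - 869906} = \frac{\frac{1941 + 2070}{1548 + 2159} + \frac{393 - 781}{443 - 781}}{-449276 - 869906} = \frac{\frac{1}{3707} \cdot 4011 + \frac{1}{-338} \left(-388\right)}{-1319182} = \left(\frac{1}{3707} \cdot 4011 - - \frac{194}{169}\right) \left(- \frac{1}{1319182}\right) = \left(\frac{4011}{3707} + \frac{194}{169}\right) \left(- \frac{1}{1319182}\right) = \frac{1397017}{626483} \left(- \frac{1}{1319182}\right) = - \frac{1397017}{826445096906}$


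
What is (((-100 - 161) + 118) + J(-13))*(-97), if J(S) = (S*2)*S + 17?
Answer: -20564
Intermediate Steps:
J(S) = 17 + 2*S**2 (J(S) = (2*S)*S + 17 = 2*S**2 + 17 = 17 + 2*S**2)
(((-100 - 161) + 118) + J(-13))*(-97) = (((-100 - 161) + 118) + (17 + 2*(-13)**2))*(-97) = ((-261 + 118) + (17 + 2*169))*(-97) = (-143 + (17 + 338))*(-97) = (-143 + 355)*(-97) = 212*(-97) = -20564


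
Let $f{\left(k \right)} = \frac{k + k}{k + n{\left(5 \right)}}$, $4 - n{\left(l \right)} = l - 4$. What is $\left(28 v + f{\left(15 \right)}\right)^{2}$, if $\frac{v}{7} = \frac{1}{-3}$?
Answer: $\frac{36481}{9} \approx 4053.4$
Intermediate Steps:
$n{\left(l \right)} = 8 - l$ ($n{\left(l \right)} = 4 - \left(l - 4\right) = 4 - \left(-4 + l\right) = 8 - l$)
$v = - \frac{7}{3}$ ($v = \frac{7}{-3} = 7 \left(- \frac{1}{3}\right) = - \frac{7}{3} \approx -2.3333$)
$f{\left(k \right)} = \frac{2 k}{3 + k}$ ($f{\left(k \right)} = \frac{k + k}{k + \left(8 - 5\right)} = \frac{2 k}{k + \left(8 - 5\right)} = \frac{2 k}{k + 3} = \frac{2 k}{3 + k}$)
$\left(28 v + f{\left(15 \right)}\right)^{2} = \left(28 \left(- \frac{7}{3}\right) + 2 \cdot 15 \frac{1}{3 + 15}\right)^{2} = \left(- \frac{196}{3} + 2 \cdot 15 \cdot \frac{1}{18}\right)^{2} = \left(- \frac{196}{3} + \frac{5}{3}\right)^{2} = \left(- \frac{191}{3}\right)^{2} = \frac{36481}{9}$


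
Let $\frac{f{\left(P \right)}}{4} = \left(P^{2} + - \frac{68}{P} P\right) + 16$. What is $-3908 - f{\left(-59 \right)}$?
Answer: $-17624$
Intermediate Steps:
$f{\left(P \right)} = -208 + 4 P^{2}$ ($f{\left(P \right)} = 4 \left(\left(P^{2} + - \frac{68}{P} P\right) + 16\right) = 4 \left(\left(P^{2} - 68\right) + 16\right) = 4 \left(\left(-68 + P^{2}\right) + 16\right) = 4 \left(-52 + P^{2}\right) = -208 + 4 P^{2}$)
$-3908 - f{\left(-59 \right)} = -3908 - \left(-208 + 4 \left(-59\right)^{2}\right) = -3908 - \left(-208 + 4 \cdot 3481\right) = -3908 - \left(-208 + 13924\right) = -3908 - 13716 = -17624$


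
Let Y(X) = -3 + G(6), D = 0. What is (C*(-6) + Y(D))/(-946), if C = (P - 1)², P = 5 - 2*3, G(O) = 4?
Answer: 23/946 ≈ 0.024313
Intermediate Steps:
P = -1 (P = 5 - 6 = -1)
C = 4 (C = (-1 - 1)² = (-2)² = 4)
Y(X) = 1 (Y(X) = -3 + 4 = 1)
(C*(-6) + Y(D))/(-946) = (4*(-6) + 1)/(-946) = (-24 + 1)*(-1/946) = -23*(-1/946) = 23/946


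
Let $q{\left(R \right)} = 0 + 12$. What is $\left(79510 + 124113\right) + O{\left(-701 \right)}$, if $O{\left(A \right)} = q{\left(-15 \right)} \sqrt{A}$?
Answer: $203623 + 12 i \sqrt{701} \approx 2.0362 \cdot 10^{5} + 317.72 i$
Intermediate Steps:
$q{\left(R \right)} = 12$
$O{\left(A \right)} = 12 \sqrt{A}$
$\left(79510 + 124113\right) + O{\left(-701 \right)} = \left(79510 + 124113\right) + 12 \sqrt{-701} = 203623 + 12 i \sqrt{701}$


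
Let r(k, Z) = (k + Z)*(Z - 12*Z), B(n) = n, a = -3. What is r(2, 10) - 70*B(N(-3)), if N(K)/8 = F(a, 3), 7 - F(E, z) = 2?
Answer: -4120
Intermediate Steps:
F(E, z) = 5 (F(E, z) = 7 - 1*2 = 7 - 2 = 5)
N(K) = 40 (N(K) = 8*5 = 40)
r(k, Z) = -11*Z*(Z + k) (r(k, Z) = (Z + k)*(-11*Z) = -11*Z*(Z + k))
r(2, 10) - 70*B(N(-3)) = -11*10*(10 + 2) - 70*40 = -11*10*12 - 2800 = -1320 - 2800 = -4120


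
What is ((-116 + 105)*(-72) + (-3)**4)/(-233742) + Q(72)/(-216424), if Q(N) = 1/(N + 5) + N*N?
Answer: -17975133017/649204692136 ≈ -0.027688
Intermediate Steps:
Q(N) = N**2 + 1/(5 + N) (Q(N) = 1/(5 + N) + N**2 = N**2 + 1/(5 + N))
((-116 + 105)*(-72) + (-3)**4)/(-233742) + Q(72)/(-216424) = ((-116 + 105)*(-72) + (-3)**4)/(-233742) + ((1 + 72**3 + 5*72**2)/(5 + 72))/(-216424) = (-11*(-72) + 81)*(-1/233742) + ((1 + 373248 + 5*5184)/77)*(-1/216424) = (792 + 81)*(-1/233742) + ((1 + 373248 + 25920)/77)*(-1/216424) = 873*(-1/233742) + ((1/77)*399169)*(-1/216424) = -291/77914 + (399169/77)*(-1/216424) = -291/77914 - 399169/16664648 = -17975133017/649204692136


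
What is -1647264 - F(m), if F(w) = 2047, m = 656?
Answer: -1649311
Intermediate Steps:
-1647264 - F(m) = -1647264 - 1*2047 = -1647264 - 2047 = -1649311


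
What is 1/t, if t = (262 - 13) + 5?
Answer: 1/254 ≈ 0.0039370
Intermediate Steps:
t = 254 (t = 249 + 5 = 254)
1/t = 1/254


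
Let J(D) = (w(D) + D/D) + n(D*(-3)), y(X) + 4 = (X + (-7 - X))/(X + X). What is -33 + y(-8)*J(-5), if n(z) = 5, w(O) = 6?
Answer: -303/4 ≈ -75.750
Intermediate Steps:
y(X) = -4 - 7/(2*X) (y(X) = -4 + (X + (-7 - X))/(X + X) = -4 - 7*1/(2*X) = -4 - 7/(2*X))
J(D) = 12 (J(D) = (6 + D/D) + 5 = (6 + 1) + 5 = 7 + 5 = 12)
-33 + y(-8)*J(-5) = -33 + (-4 - 7/2/(-8))*12 = -33 + (-4 - 7/2*(-1/8))*12 = -33 + (-4 + 7/16)*12 = -33 - 57/16*12 = -33 - 171/4 = -303/4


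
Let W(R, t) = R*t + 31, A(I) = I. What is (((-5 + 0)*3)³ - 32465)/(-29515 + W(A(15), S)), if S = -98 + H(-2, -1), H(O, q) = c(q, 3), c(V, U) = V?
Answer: 35840/30969 ≈ 1.1573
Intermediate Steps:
H(O, q) = q
S = -99 (S = -98 - 1 = -99)
W(R, t) = 31 + R*t
(((-5 + 0)*3)³ - 32465)/(-29515 + W(A(15), S)) = (((-5 + 0)*3)³ - 32465)/(-29515 + (31 + 15*(-99))) = ((-5*3)³ - 32465)/(-29515 + (31 - 1485)) = ((-15)³ - 32465)/(-29515 - 1454) = (-3375 - 32465)/(-30969) = -35840*(-1/30969) = 35840/30969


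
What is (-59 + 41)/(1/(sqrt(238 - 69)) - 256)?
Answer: 78/1109 ≈ 0.070334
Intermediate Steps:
(-59 + 41)/(1/(sqrt(238 - 69)) - 256) = -18/(1/(sqrt(169)) - 256) = -18/(1/13 - 256) = -18/(-3327/13) = -18*(-13/3327) = 78/1109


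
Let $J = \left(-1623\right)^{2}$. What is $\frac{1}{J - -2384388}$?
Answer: $\frac{1}{5018517} \approx 1.9926 \cdot 10^{-7}$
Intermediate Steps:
$J = 2634129$
$\frac{1}{J - -2384388} = \frac{1}{2634129 - -2384388} = \frac{1}{2634129 + 2384388} = \frac{1}{5018517}$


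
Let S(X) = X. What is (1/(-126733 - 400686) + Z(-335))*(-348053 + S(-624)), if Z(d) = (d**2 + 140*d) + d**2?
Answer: -32651245196066973/527419 ≈ -6.1908e+10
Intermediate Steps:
Z(d) = 2*d**2 + 140*d
(1/(-126733 - 400686) + Z(-335))*(-348053 + S(-624)) = (1/(-126733 - 400686) + 2*(-335)*(70 - 335))*(-348053 - 624) = (1/(-527419) + 2*(-335)*(-265))*(-348677) = (-1/527419 + 177550)*(-348677) = (93643243449/527419)*(-348677) = -32651245196066973/527419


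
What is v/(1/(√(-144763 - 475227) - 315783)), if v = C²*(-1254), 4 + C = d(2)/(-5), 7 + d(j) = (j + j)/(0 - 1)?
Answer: 32075342442/25 - 101574*I*√619990/25 ≈ 1.283e+9 - 3.1992e+6*I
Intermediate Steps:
d(j) = -7 - 2*j (d(j) = -7 + (j + j)/(0 - 1) = -7 + (2*j)/(-1) = -7 + (2*j)*(-1) = -7 - 2*j)
C = -9/5 (C = -4 + (-7 - 2*2)/(-5) = -4 + (-7 - 4)*(-⅕) = -4 - 11*(-⅕) = -4 + 11/5 = -9/5 ≈ -1.8000)
v = -101574/25 (v = (-9/5)²*(-1254) = (81/25)*(-1254) = -101574/25 ≈ -4063.0)
v/(1/(√(-144763 - 475227) - 315783)) = -(-32075342442/25 + 101574*√(-144763 - 475227)/25) = -(-32075342442/25 + 101574*I*√619990/25) = -101574*(-315783 + I*√619990)/25 = 32075342442/25 - 101574*I*√619990/25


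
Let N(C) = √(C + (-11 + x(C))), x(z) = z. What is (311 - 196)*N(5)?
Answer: 115*I ≈ 115.0*I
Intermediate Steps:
N(C) = √(-11 + 2*C) (N(C) = √(C + (-11 + C)) = √(-11 + 2*C))
(311 - 196)*N(5) = (311 - 196)*√(-11 + 2*5) = 115*√(-11 + 10) = 115*√(-1) = 115*I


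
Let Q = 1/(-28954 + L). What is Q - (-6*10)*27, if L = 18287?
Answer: 17280539/10667 ≈ 1620.0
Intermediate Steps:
Q = -1/10667 (Q = 1/(-28954 + 18287) = 1/(-10667) = -1/10667 ≈ -9.3747e-5)
Q - (-6*10)*27 = -1/10667 - (-6*10)*27 = -1/10667 - (-60)*27 = -1/10667 - 1*(-1620) = -1/10667 + 1620 = 17280539/10667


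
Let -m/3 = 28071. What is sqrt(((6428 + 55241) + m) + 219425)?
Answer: sqrt(196881) ≈ 443.71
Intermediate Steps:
m = -84213 (m = -3*28071 = -84213)
sqrt(((6428 + 55241) + m) + 219425) = sqrt(((6428 + 55241) - 84213) + 219425) = sqrt((61669 - 84213) + 219425) = sqrt(-22544 + 219425) = sqrt(196881)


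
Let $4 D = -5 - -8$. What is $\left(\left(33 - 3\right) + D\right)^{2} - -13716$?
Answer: $\frac{234585}{16} \approx 14662.0$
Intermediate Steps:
$D = \frac{3}{4}$ ($D = \frac{-5 - -8}{4} = \frac{-5 + 8}{4} = \frac{1}{4} \cdot 3 = \frac{3}{4} \approx 0.75$)
$\left(\left(33 - 3\right) + D\right)^{2} - -13716 = \left(\left(33 - 3\right) + \frac{3}{4}\right)^{2} - -13716 = \left(\left(33 - 3\right) + \frac{3}{4}\right)^{2} + 13716 = \left(30 + \frac{3}{4}\right)^{2} + 13716 = \left(\frac{123}{4}\right)^{2} + 13716 = \frac{15129}{16} + 13716 = \frac{234585}{16}$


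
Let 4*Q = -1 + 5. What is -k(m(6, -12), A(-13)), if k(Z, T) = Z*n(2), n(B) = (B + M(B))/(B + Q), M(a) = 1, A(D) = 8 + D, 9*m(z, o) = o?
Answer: 4/3 ≈ 1.3333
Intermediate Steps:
Q = 1 (Q = (-1 + 5)/4 = (1/4)*4 = 1)
m(z, o) = o/9
n(B) = 1 (n(B) = (B + 1)/(B + 1) = (1 + B)/(1 + B) = 1)
k(Z, T) = Z (k(Z, T) = Z*1 = Z)
-k(m(6, -12), A(-13)) = -(-12)/9 = -1*(-4/3) = 4/3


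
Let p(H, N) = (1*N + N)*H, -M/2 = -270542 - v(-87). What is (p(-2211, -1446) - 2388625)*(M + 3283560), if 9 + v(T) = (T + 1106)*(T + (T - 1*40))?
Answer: 13572907515978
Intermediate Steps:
v(T) = -9 + (-40 + 2*T)*(1106 + T) (v(T) = -9 + (T + 1106)*(T + (T - 1*40)) = -9 + (1106 + T)*(T + (T - 40)) = -9 + (1106 + T)*(T + (-40 + T)) = -9 + (1106 + T)*(-40 + 2*T) = -9 + (-40 + 2*T)*(1106 + T))
M = 104934 (M = -2*(-270542 - (-44249 + 2*(-87)² + 2172*(-87))) = -2*(-270542 - (-44249 + 2*7569 - 188964)) = -2*(-270542 - (-44249 + 15138 - 188964)) = -2*(-270542 - 1*(-218075)) = -2*(-270542 + 218075) = -2*(-52467) = 104934)
p(H, N) = 2*H*N (p(H, N) = (N + N)*H = (2*N)*H = 2*H*N)
(p(-2211, -1446) - 2388625)*(M + 3283560) = (2*(-2211)*(-1446) - 2388625)*(104934 + 3283560) = (6394212 - 2388625)*3388494 = 4005587*3388494 = 13572907515978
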